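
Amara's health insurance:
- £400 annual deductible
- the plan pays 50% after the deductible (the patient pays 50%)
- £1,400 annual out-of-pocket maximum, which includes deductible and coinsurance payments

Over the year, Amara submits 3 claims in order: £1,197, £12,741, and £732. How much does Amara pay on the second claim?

£601.50

#1 (£1,197): deductible takes £400, £797 remains; coinsurance £797 × 50% = £398.50. Cost to patient: £798.50. OOP to date £798.50.
#2 (£12,741): deductible met; 50% of £12,741 = £6,370.50. That would push OOP to £7,169, over the £1,400 cap, so patient pays £1,400 − £798.50 = £601.50.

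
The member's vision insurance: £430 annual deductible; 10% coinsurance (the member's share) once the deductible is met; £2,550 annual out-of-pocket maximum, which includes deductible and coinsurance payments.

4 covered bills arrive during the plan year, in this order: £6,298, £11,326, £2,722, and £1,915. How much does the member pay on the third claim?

#1 (£6,298): £430 to deductible, leaving £5,868; member's 10% is £586.80. Member pays £1,016.80; OOP now £1,016.80.
#2 (£11,326): 10% coinsurance on £11,326 = £1,132.60. Member pays £1,132.60; OOP now £2,149.40.
#3 (£2,722): 10% coinsurance on £2,722 = £272.20. Cost to member: £272.20. OOP to date £2,421.60.

£272.20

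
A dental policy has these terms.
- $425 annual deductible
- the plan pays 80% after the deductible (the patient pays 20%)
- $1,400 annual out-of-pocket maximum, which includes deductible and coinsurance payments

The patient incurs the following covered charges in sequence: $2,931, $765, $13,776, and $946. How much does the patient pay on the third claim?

Claim 1 — $2,931: $425 finishes the deductible; $2,506 goes to coinsurance; coinsurance $2,506 × 20% = $501.20. Patient pays $926.20; OOP now $926.20.
Claim 2 — $765: deductible met; 20% of $765 = $153. Cost to patient: $153. OOP to date $1,079.20.
Claim 3 — $13,776: 20% coinsurance on $13,776 = $2,755.20. That would push OOP to $3,834.40, over the $1,400 cap, so patient pays $1,400 − $1,079.20 = $320.80.

$320.80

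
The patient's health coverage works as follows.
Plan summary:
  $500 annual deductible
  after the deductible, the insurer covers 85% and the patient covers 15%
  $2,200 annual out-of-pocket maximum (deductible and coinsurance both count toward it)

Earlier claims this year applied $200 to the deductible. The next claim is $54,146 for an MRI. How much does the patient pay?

Deductible still to meet: $500 − $200 = $300.
The remaining $53,846 (= $54,146 − $300) moves to coinsurance.
15% of $53,846 = $8,076.90 falls to the patient.
So the patient owes $300 + $8,076.90 = $8,376.90 before any cap.
Year-to-date out-of-pocket would reach $200 + $8,376.90 = $8,576.90, above the $2,200 maximum, so the patient pays only $2,200 − $200 = $2,000.

$2,000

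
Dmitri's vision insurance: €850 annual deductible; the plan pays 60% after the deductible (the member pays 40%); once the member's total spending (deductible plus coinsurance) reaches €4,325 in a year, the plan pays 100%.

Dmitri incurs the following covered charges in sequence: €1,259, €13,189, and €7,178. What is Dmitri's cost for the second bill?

€3,311.40

#1 (€1,259): deductible takes €850, €409 remains; member's 40% is €163.60. Member owes €1,013.60 (running OOP €1,013.60).
#2 (€13,189): deductible already satisfied, so member's share is 40% × €13,189 = €5,275.60. That would push OOP to €6,289.20, over the €4,325 cap, so member pays €4,325 − €1,013.60 = €3,311.40.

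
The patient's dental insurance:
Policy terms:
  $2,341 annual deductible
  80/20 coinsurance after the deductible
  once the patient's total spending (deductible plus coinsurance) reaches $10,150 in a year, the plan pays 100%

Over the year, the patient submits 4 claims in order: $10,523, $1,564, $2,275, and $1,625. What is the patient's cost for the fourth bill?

$325

Bill 1, $10,523: deductible takes $2,341, $8,182 remains; coinsurance $8,182 × 20% = $1,636.40. Patient owes $3,977.40 (running OOP $3,977.40).
Bill 2, $1,564: deductible already satisfied, so patient's share is 20% × $1,564 = $312.80. Patient pays $312.80; OOP now $4,290.20.
Bill 3, $2,275: deductible met; 20% of $2,275 = $455. Patient pays $455; OOP now $4,745.20.
Bill 4, $1,625: deductible met; 20% of $1,625 = $325. Patient pays $325; OOP now $5,070.20.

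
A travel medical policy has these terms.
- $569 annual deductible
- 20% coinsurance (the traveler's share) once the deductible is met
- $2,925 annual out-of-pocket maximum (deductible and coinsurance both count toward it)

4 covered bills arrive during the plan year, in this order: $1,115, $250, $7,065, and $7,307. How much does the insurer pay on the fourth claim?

$6,523.20

#1 ($1,115): $569 finishes the deductible; $546 goes to coinsurance; coinsurance $546 × 20% = $109.20. Traveler pays $678.20; OOP now $678.20. Plan pays $1,115 − $678.20 = $436.80.
#2 ($250): 20% coinsurance on $250 = $50. Traveler pays $50; OOP now $728.20. Plan pays $250 − $50 = $200.
#3 ($7,065): 20% coinsurance on $7,065 = $1,413. Traveler owes $1,413 (running OOP $2,141.20). Insurer: $7,065 − $1,413 = $5,652.
#4 ($7,307): deductible already satisfied, so traveler's share is 20% × $7,307 = $1,461.40. OOP would hit $3,602.60 > $2,925, so the cap limits the traveler to $2,925 − $2,141.20 = $783.80. Plan pays $7,307 − $783.80 = $6,523.20.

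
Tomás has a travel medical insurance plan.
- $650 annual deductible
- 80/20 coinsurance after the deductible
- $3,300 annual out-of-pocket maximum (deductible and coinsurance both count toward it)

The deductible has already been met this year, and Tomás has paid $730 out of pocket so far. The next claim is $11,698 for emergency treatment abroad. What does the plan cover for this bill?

With the deductible met, the entire $11,698 is subject to coinsurance.
Traveler's 20% share of $11,698 is $2,339.60.
Total out-of-pocket so far would be $730 + $2,339.60 = $3,069.60, below the $3,300 cap — no reduction.
The insurer covers the remainder: $11,698 − $2,339.60 = $9,358.40.

$9,358.40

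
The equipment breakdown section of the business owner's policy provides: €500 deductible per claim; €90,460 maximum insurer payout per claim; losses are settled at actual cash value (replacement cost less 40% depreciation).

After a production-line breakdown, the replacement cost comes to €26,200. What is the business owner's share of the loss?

At 40% depreciation, ACV = €26,200 − €10,480 = €15,720.
Subtract the deductible: €15,720 − €500 = €15,220.
€15,220 is within the €90,460 limit, so the insurer pays €15,220.
The business owner bears the rest of the original loss: €26,200 − €15,220 = €10,980.

€10,980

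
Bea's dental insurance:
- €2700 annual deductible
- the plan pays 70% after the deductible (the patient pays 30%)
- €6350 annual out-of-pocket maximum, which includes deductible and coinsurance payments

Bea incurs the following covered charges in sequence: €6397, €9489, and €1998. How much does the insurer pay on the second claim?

#1 (€6397): €2700 to deductible, leaving €3697; patient's 30% is €1109.10. Patient owes €3809.10 (running OOP €3809.10). Insurer: €6397 − €3809.10 = €2587.90.
#2 (€9489): deductible met; 30% of €9489 = €2846.70. That would push OOP to €6655.80, over the €6350 cap, so patient pays €6350 − €3809.10 = €2540.90. Insurer: €9489 − €2540.90 = €6948.10.

€6948.10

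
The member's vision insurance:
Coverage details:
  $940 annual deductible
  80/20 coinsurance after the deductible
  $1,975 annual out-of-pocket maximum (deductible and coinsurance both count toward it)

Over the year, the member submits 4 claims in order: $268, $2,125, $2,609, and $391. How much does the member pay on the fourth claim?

Claim 1 ($268): entire amount goes to the deductible. Member owes $268 (running OOP $268).
Claim 2 ($2,125): $672 to deductible, leaving $1,453; 20% of $1,453 = $290.60. Cost to member: $962.60. OOP to date $1,230.60.
Claim 3 ($2,609): deductible met; 20% of $2,609 = $521.80. Member owes $521.80 (running OOP $1,752.40).
Claim 4 ($391): deductible met; 20% of $391 = $78.20. Member pays $78.20; OOP now $1,830.60.

$78.20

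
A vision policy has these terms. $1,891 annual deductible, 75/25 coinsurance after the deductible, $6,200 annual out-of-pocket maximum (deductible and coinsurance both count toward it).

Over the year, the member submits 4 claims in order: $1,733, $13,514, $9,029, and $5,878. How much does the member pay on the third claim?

Claim 1 — $1,733: fully absorbed by the deductible. Cost to member: $1,733. OOP to date $1,733.
Claim 2 — $13,514: $158 finishes the deductible; $13,356 goes to coinsurance; member's 25% is $3,339. Member pays $3,497; OOP now $5,230.
Claim 3 — $9,029: deductible met; 25% of $9,029 = $2,257.25. OOP would hit $7,487.25 > $6,200, so the cap limits the member to $6,200 − $5,230 = $970.

$970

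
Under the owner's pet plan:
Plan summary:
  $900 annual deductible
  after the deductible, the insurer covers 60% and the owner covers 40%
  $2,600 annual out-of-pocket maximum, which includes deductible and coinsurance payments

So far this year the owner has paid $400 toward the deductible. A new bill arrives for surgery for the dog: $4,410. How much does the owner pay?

$2,064

Deductible still to meet: $900 − $400 = $500.
That leaves $4,410 − $500 = $3,910 for coinsurance.
Coinsurance: $3,910 × 40% = $1,564.
Owner responsibility before any cap: $500 + $1,564 = $2,064.
Total out-of-pocket so far would be $400 + $2,064 = $2,464, below the $2,600 cap — no reduction.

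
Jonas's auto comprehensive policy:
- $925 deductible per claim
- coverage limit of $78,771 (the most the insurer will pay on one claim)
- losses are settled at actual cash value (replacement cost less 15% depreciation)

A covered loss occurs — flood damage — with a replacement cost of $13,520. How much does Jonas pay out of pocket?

$2,953

Actual cash value after 15% depreciation: $13,520 × 85% = $11,492.
Less the $925 deductible: $11,492 − $925 = $10,567.
$10,567 ≤ $78,771, so the limit doesn't bind; insurer pays $10,567.
The policyholder bears the rest of the original loss: $13,520 − $10,567 = $2,953.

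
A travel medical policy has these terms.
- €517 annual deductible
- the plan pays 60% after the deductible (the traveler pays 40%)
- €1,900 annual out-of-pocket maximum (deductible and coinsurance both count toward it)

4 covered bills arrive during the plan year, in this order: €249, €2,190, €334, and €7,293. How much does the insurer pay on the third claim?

Claim 1 (€249): entire amount goes to the deductible. Cost to traveler: €249. OOP to date €249. Insurer: €249 − €249 = €0.
Claim 2 (€2,190): €268 finishes the deductible; €1,922 goes to coinsurance; traveler's 40% is €768.80. Cost to traveler: €1,036.80. OOP to date €1,285.80. Insurer: €2,190 − €1,036.80 = €1,153.20.
Claim 3 (€334): deductible met; 40% of €334 = €133.60. Cost to traveler: €133.60. OOP to date €1,419.40. Insurer: €334 − €133.60 = €200.40.

€200.40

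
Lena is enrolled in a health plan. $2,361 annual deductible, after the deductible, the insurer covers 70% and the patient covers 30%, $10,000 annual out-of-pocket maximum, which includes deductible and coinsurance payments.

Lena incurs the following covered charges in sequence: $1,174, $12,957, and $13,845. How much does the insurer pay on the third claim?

Claim 1 ($1,174): all of it applies to the deductible. Patient owes $1,174 (running OOP $1,174). Insurer: $1,174 − $1,174 = $0.
Claim 2 ($12,957): $1,187 finishes the deductible; $11,770 goes to coinsurance; coinsurance $11,770 × 30% = $3,531. Cost to patient: $4,718. OOP to date $5,892. Insurer: $12,957 − $4,718 = $8,239.
Claim 3 ($13,845): 30% coinsurance on $13,845 = $4,153.50. OOP would hit $10,045.50 > $10,000, so the cap limits the patient to $10,000 − $5,892 = $4,108. Insurer: $13,845 − $4,108 = $9,737.

$9,737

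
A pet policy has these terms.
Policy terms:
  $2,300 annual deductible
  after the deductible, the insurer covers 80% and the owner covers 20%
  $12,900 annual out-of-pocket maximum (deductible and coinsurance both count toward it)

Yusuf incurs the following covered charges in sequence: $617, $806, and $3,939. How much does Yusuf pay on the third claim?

$1,489.40

Claim 1 — $617: entire amount goes to the deductible. Owner pays $617; OOP now $617.
Claim 2 — $806: entire amount goes to the deductible. Owner owes $806 (running OOP $1,423).
Claim 3 — $3,939: $877 finishes the deductible; $3,062 goes to coinsurance; coinsurance $3,062 × 20% = $612.40. Owner owes $1,489.40 (running OOP $2,912.40).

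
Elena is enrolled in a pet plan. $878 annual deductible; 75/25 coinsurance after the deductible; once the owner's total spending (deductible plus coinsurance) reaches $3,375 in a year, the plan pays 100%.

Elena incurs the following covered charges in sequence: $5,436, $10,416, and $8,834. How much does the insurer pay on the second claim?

$9,058.50

Claim 1 ($5,436): deductible takes $878, $4,558 remains; coinsurance $4,558 × 25% = $1,139.50. Owner pays $2,017.50; OOP now $2,017.50. Plan pays $5,436 − $2,017.50 = $3,418.50.
Claim 2 ($10,416): deductible already satisfied, so owner's share is 25% × $10,416 = $2,604. That would push OOP to $4,621.50, over the $3,375 cap, so owner pays $3,375 − $2,017.50 = $1,357.50. Insurer: $10,416 − $1,357.50 = $9,058.50.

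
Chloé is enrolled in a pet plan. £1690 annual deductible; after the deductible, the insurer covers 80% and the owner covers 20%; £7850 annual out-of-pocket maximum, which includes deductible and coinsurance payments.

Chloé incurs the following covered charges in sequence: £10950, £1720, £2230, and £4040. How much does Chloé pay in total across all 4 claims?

Claim 1 — £10950: £1690 to deductible, leaving £9260; 20% of £9260 = £1852. Owner owes £3542 (running OOP £3542).
Claim 2 — £1720: 20% coinsurance on £1720 = £344. Cost to owner: £344. OOP to date £3886.
Claim 3 — £2230: deductible already satisfied, so owner's share is 20% × £2230 = £446. Owner owes £446 (running OOP £4332).
Claim 4 — £4040: deductible met; 20% of £4040 = £808. Owner pays £808; OOP now £5140.
Summing the owner's payments: £3542 + £344 + £446 + £808 = £5140.

£5140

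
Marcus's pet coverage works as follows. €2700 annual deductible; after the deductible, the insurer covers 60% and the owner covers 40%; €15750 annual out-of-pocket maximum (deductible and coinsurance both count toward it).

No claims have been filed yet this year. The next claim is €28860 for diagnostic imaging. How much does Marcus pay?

€13164

Nothing has been paid toward the €2700 deductible, so the first €2700 of this charge is applied there.
That leaves €28860 − €2700 = €26160 for coinsurance.
Coinsurance: €26160 × 40% = €10464.
Owner responsibility before any cap: €2700 + €10464 = €13164.
Total out-of-pocket so far would be €0 + €13164 = €13164, below the €15750 cap — no reduction.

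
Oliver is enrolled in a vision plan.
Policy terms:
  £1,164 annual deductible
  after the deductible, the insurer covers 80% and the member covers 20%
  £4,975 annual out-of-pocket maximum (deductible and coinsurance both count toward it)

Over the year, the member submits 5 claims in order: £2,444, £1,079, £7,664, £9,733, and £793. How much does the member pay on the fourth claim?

Claim 1 — £2,444: £1,164 to deductible, leaving £1,280; member's 20% is £256. Member owes £1,420 (running OOP £1,420).
Claim 2 — £1,079: 20% coinsurance on £1,079 = £215.80. Member pays £215.80; OOP now £1,635.80.
Claim 3 — £7,664: 20% coinsurance on £7,664 = £1,532.80. Member owes £1,532.80 (running OOP £3,168.60).
Claim 4 — £9,733: deductible met; 20% of £9,733 = £1,946.60. Adding that to £3,168.60 gives £5,115.20, past the £4,975 cap; member pays only £4,975 − £3,168.60 = £1,806.40.

£1,806.40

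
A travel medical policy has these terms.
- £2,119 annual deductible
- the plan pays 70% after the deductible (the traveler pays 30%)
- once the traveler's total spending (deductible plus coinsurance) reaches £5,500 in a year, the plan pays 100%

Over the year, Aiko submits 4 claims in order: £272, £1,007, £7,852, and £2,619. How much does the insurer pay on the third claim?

£4,908.40

Bill 1, £272: entire amount goes to the deductible. Traveler pays £272; OOP now £272. Insurer: £272 − £272 = £0.
Bill 2, £1,007: all of it applies to the deductible. Cost to traveler: £1,007. OOP to date £1,279. Plan pays £1,007 − £1,007 = £0.
Bill 3, £7,852: £840 to deductible, leaving £7,012; traveler's 30% is £2,103.60. Cost to traveler: £2,943.60. OOP to date £4,222.60. Plan pays £7,852 − £2,943.60 = £4,908.40.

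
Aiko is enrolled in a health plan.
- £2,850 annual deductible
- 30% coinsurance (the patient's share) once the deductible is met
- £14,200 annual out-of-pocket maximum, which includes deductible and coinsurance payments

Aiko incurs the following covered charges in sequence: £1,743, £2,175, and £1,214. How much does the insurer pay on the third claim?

£849.80

Claim 1 — £1,743: all of it applies to the deductible. Patient owes £1,743 (running OOP £1,743). Insurer: £1,743 − £1,743 = £0.
Claim 2 — £2,175: £1,107 to deductible, leaving £1,068; 30% of £1,068 = £320.40. Cost to patient: £1,427.40. OOP to date £3,170.40. Insurer: £2,175 − £1,427.40 = £747.60.
Claim 3 — £1,214: deductible already satisfied, so patient's share is 30% × £1,214 = £364.20. Cost to patient: £364.20. OOP to date £3,534.60. Plan pays £1,214 − £364.20 = £849.80.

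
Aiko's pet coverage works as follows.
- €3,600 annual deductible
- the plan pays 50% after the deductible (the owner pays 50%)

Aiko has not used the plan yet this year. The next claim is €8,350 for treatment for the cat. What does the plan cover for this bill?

€2,375

Nothing has been paid toward the €3,600 deductible, so the first €3,600 of this charge is applied there.
That leaves €8,350 − €3,600 = €4,750 for coinsurance.
Coinsurance: €4,750 × 50% = €2,375.
So the owner owes €3,600 + €2,375 = €5,975.
Insurer pays the balance: €8,350 − €5,975 = €2,375.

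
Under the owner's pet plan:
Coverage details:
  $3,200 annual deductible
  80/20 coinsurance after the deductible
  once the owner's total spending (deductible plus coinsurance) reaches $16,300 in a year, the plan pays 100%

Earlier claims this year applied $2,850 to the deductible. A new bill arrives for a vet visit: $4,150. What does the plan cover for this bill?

$2,850 of the $3,200 deductible is already met, leaving $350.
After the $350 deductible portion, $4,150 − $350 = $3,800 is subject to coinsurance.
Owner's 20% share of $3,800 is $760.
That puts the owner's cost at $350 + $760 = $1,110 before any cap.
Total out-of-pocket so far would be $2,850 + $1,110 = $3,960, below the $16,300 cap — no reduction.
The insurer covers the remainder: $4,150 − $1,110 = $3,040.

$3,040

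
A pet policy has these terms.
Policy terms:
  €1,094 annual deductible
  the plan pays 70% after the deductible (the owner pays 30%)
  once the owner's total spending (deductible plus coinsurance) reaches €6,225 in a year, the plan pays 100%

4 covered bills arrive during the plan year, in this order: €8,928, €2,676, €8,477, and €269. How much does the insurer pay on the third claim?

#1 (€8,928): deductible takes €1,094, €7,834 remains; owner's 30% is €2,350.20. Owner pays €3,444.20; OOP now €3,444.20. Plan pays €8,928 − €3,444.20 = €5,483.80.
#2 (€2,676): deductible already satisfied, so owner's share is 30% × €2,676 = €802.80. Cost to owner: €802.80. OOP to date €4,247. Insurer: €2,676 − €802.80 = €1,873.20.
#3 (€8,477): deductible met; 30% of €8,477 = €2,543.10. Adding that to €4,247 gives €6,790.10, past the €6,225 cap; owner pays only €6,225 − €4,247 = €1,978. Plan pays €8,477 − €1,978 = €6,499.

€6,499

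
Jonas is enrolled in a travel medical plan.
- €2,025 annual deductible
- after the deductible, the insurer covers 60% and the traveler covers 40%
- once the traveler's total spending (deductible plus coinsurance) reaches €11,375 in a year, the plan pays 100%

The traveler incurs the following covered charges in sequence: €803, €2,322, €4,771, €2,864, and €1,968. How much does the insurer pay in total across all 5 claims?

€6,421.80

Claim 1 (€803): entire amount goes to the deductible. Cost to traveler: €803. OOP to date €803. Plan pays €803 − €803 = €0.
Claim 2 (€2,322): €1,222 to deductible, leaving €1,100; traveler's 40% is €440. Traveler owes €1,662 (running OOP €2,465). Insurer: €2,322 − €1,662 = €660.
Claim 3 (€4,771): deductible met; 40% of €4,771 = €1,908.40. Traveler owes €1,908.40 (running OOP €4,373.40). Plan pays €4,771 − €1,908.40 = €2,862.60.
Claim 4 (€2,864): 40% coinsurance on €2,864 = €1,145.60. Traveler owes €1,145.60 (running OOP €5,519). Insurer: €2,864 − €1,145.60 = €1,718.40.
Claim 5 (€1,968): deductible already satisfied, so traveler's share is 40% × €1,968 = €787.20. Traveler owes €787.20 (running OOP €6,306.20). Plan pays €1,968 − €787.20 = €1,180.80.
Insurer total: €0 + €660 + €2,862.60 + €1,718.40 + €1,180.80 = €6,421.80.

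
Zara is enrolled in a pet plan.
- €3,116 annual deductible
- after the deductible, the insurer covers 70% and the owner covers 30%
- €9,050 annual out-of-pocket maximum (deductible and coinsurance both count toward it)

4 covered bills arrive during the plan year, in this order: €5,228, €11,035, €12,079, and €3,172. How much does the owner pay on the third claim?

#1 (€5,228): €3,116 finishes the deductible; €2,112 goes to coinsurance; owner's 30% is €633.60. Owner owes €3,749.60 (running OOP €3,749.60).
#2 (€11,035): deductible already satisfied, so owner's share is 30% × €11,035 = €3,310.50. Owner owes €3,310.50 (running OOP €7,060.10).
#3 (€12,079): deductible already satisfied, so owner's share is 30% × €12,079 = €3,623.70. Adding that to €7,060.10 gives €10,683.80, past the €9,050 cap; owner pays only €9,050 − €7,060.10 = €1,989.90.

€1,989.90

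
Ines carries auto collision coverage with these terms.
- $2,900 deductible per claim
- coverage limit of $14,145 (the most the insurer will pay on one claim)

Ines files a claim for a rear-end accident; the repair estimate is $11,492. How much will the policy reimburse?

After the deductible, $11,492 − $2,900 = $8,592 remains.
$8,592 is within the $14,145 limit, so the insurer pays $8,592.

$8,592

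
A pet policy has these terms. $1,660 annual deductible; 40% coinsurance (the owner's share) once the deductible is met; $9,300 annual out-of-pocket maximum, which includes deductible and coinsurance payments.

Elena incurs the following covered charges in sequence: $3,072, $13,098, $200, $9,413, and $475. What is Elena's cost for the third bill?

$80

Bill 1, $3,072: $1,660 finishes the deductible; $1,412 goes to coinsurance; coinsurance $1,412 × 40% = $564.80. Cost to owner: $2,224.80. OOP to date $2,224.80.
Bill 2, $13,098: 40% coinsurance on $13,098 = $5,239.20. Owner pays $5,239.20; OOP now $7,464.
Bill 3, $200: deductible met; 40% of $200 = $80. Owner pays $80; OOP now $7,544.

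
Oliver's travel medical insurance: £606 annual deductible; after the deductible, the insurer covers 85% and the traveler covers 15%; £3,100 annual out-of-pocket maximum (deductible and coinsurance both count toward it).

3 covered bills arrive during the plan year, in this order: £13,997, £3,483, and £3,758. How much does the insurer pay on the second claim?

Claim 1 — £13,997: £606 finishes the deductible; £13,391 goes to coinsurance; traveler's 15% is £2,008.65. Cost to traveler: £2,614.65. OOP to date £2,614.65. Plan pays £13,997 − £2,614.65 = £11,382.35.
Claim 2 — £3,483: deductible met; 15% of £3,483 = £522.45. OOP would hit £3,137.10 > £3,100, so the cap limits the traveler to £3,100 − £2,614.65 = £485.35. Plan pays £3,483 − £485.35 = £2,997.65.

£2,997.65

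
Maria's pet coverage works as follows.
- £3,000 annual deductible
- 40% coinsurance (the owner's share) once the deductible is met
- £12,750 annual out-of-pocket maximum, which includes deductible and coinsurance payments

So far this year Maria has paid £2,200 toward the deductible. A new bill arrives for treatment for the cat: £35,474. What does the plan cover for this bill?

£24,924

Deductible still to meet: £3,000 − £2,200 = £800.
After the £800 deductible portion, £35,474 − £800 = £34,674 is subject to coinsurance.
Coinsurance: £34,674 × 40% = £13,869.60.
That puts the owner's cost at £800 + £13,869.60 = £14,669.60 before any cap.
Adding £14,669.60 to the £2,200 already spent would give £16,869.60, which exceeds the £12,750 cap; the owner pays just £12,750 − £2,200 = £10,550.
The plan picks up £35,474 − £10,550 = £24,924.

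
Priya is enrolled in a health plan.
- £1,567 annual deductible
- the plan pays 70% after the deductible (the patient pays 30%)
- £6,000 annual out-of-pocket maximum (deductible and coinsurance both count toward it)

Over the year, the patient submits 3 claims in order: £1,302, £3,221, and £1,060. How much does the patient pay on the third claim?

£318

Claim 1 — £1,302: fully absorbed by the deductible. Patient pays £1,302; OOP now £1,302.
Claim 2 — £3,221: £265 finishes the deductible; £2,956 goes to coinsurance; patient's 30% is £886.80. Patient owes £1,151.80 (running OOP £2,453.80).
Claim 3 — £1,060: deductible met; 30% of £1,060 = £318. Patient pays £318; OOP now £2,771.80.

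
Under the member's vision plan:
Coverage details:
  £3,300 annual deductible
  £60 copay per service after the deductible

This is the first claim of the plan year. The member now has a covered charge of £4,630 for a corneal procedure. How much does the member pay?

The full £3,300 deductible is still open; £3,300 of this bill applies to it.
After the £3,300 deductible portion, £4,630 − £3,300 = £1,330 is subject to the copay.
Copay on this service: £60.
Member responsibility: £3,300 + £60 = £3,360.

£3,360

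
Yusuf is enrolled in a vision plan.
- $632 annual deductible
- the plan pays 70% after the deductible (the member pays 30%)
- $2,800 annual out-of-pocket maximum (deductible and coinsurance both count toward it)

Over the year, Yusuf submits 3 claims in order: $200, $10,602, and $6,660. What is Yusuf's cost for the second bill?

$2,600

Claim 1 ($200): entire amount goes to the deductible. Member owes $200 (running OOP $200).
Claim 2 ($10,602): $432 to deductible, leaving $10,170; member's 30% is $3,051. Claim cost before the cap: $432 + $3,051 = $3,483. Adding that to $200 gives $3,683, past the $2,800 cap; member pays only $2,800 − $200 = $2,600.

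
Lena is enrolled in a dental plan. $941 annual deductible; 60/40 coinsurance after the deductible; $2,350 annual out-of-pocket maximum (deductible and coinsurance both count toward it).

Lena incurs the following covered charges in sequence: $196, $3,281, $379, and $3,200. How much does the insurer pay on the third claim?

Claim 1 ($196): all of it applies to the deductible. Cost to patient: $196. OOP to date $196. Plan pays $196 − $196 = $0.
Claim 2 ($3,281): $745 to deductible, leaving $2,536; coinsurance $2,536 × 40% = $1,014.40. Patient pays $1,759.40; OOP now $1,955.40. Plan pays $3,281 − $1,759.40 = $1,521.60.
Claim 3 ($379): deductible met; 40% of $379 = $151.60. Patient owes $151.60 (running OOP $2,107). Plan pays $379 − $151.60 = $227.40.

$227.40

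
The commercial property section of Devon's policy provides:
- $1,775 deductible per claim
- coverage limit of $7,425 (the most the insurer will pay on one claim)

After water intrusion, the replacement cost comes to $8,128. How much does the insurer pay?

$6,353

Less the $1,775 deductible: $8,128 − $1,775 = $6,353.
That's under the $7,425 cap, so the insurer reimburses the full $6,353.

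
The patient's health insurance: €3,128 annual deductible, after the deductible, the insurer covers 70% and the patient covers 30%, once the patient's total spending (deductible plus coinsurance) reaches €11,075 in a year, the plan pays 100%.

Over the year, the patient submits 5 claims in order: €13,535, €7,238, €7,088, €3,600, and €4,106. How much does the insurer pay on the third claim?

Claim 1 (€13,535): €3,128 to deductible, leaving €10,407; patient's 30% is €3,122.10. Patient pays €6,250.10; OOP now €6,250.10. Insurer: €13,535 − €6,250.10 = €7,284.90.
Claim 2 (€7,238): deductible already satisfied, so patient's share is 30% × €7,238 = €2,171.40. Cost to patient: €2,171.40. OOP to date €8,421.50. Insurer: €7,238 − €2,171.40 = €5,066.60.
Claim 3 (€7,088): deductible already satisfied, so patient's share is 30% × €7,088 = €2,126.40. Patient pays €2,126.40; OOP now €10,547.90. Insurer: €7,088 − €2,126.40 = €4,961.60.

€4,961.60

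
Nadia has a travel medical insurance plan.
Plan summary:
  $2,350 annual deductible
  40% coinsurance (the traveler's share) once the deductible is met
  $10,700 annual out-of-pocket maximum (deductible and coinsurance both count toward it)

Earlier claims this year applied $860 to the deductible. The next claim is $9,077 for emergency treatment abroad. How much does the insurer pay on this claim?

Remaining deductible: $2,350 − $860 = $1,490.
The remaining $7,587 (= $9,077 − $1,490) moves to coinsurance.
Coinsurance: $7,587 × 40% = $3,034.80.
That puts the traveler's cost at $1,490 + $3,034.80 = $4,524.80 before any cap.
Total out-of-pocket so far would be $860 + $4,524.80 = $5,384.80, below the $10,700 cap — no reduction.
The plan picks up $9,077 − $4,524.80 = $4,552.20.

$4,552.20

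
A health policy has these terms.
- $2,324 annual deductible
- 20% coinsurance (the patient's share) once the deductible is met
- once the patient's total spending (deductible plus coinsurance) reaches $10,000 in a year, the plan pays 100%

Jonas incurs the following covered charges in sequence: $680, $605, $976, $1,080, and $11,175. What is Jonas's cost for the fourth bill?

$266.40

Bill 1, $680: entire amount goes to the deductible. Patient pays $680; OOP now $680.
Bill 2, $605: entire amount goes to the deductible. Patient pays $605; OOP now $1,285.
Bill 3, $976: entire amount goes to the deductible. Cost to patient: $976. OOP to date $2,261.
Bill 4, $1,080: deductible takes $63, $1,017 remains; coinsurance $1,017 × 20% = $203.40. Patient pays $266.40; OOP now $2,527.40.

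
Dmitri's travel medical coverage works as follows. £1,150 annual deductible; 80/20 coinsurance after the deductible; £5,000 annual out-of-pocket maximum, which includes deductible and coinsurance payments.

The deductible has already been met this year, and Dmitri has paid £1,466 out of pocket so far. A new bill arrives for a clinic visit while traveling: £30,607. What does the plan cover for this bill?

£27,073

The deductible is already satisfied, so the full bill goes to coinsurance.
Traveler's 20% share of £30,607 is £6,121.40.
Adding £6,121.40 to the £1,466 already spent would give £7,587.40, which exceeds the £5,000 cap; the traveler pays just £5,000 − £1,466 = £3,534.
Insurer pays the balance: £30,607 − £3,534 = £27,073.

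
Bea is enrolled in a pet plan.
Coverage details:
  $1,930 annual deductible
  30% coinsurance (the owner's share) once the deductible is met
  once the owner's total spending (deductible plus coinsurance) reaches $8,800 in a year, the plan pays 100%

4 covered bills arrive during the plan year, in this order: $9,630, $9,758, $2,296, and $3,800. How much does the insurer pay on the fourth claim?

$2,856.20

#1 ($9,630): deductible takes $1,930, $7,700 remains; owner's 30% is $2,310. Owner pays $4,240; OOP now $4,240. Insurer: $9,630 − $4,240 = $5,390.
#2 ($9,758): 30% coinsurance on $9,758 = $2,927.40. Cost to owner: $2,927.40. OOP to date $7,167.40. Insurer: $9,758 − $2,927.40 = $6,830.60.
#3 ($2,296): 30% coinsurance on $2,296 = $688.80. Owner owes $688.80 (running OOP $7,856.20). Insurer: $2,296 − $688.80 = $1,607.20.
#4 ($3,800): 30% coinsurance on $3,800 = $1,140. Adding that to $7,856.20 gives $8,996.20, past the $8,800 cap; owner pays only $8,800 − $7,856.20 = $943.80. Insurer: $3,800 − $943.80 = $2,856.20.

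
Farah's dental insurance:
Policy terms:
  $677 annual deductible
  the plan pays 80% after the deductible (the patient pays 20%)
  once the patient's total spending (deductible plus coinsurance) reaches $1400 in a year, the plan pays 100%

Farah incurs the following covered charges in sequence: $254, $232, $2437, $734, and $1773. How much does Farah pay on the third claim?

$640.20

Claim 1 ($254): entire amount goes to the deductible. Cost to patient: $254. OOP to date $254.
Claim 2 ($232): all of it applies to the deductible. Patient owes $232 (running OOP $486).
Claim 3 ($2437): $191 finishes the deductible; $2246 goes to coinsurance; patient's 20% is $449.20. Patient owes $640.20 (running OOP $1126.20).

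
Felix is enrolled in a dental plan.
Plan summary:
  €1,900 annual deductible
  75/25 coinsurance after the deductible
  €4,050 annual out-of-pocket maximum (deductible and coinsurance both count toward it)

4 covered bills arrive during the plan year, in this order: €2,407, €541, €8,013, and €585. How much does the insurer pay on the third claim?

Bill 1, €2,407: deductible takes €1,900, €507 remains; coinsurance €507 × 25% = €126.75. Patient pays €2,026.75; OOP now €2,026.75. Plan pays €2,407 − €2,026.75 = €380.25.
Bill 2, €541: deductible met; 25% of €541 = €135.25. Cost to patient: €135.25. OOP to date €2,162. Plan pays €541 − €135.25 = €405.75.
Bill 3, €8,013: deductible met; 25% of €8,013 = €2,003.25. OOP would hit €4,165.25 > €4,050, so the cap limits the patient to €4,050 − €2,162 = €1,888. Insurer: €8,013 − €1,888 = €6,125.

€6,125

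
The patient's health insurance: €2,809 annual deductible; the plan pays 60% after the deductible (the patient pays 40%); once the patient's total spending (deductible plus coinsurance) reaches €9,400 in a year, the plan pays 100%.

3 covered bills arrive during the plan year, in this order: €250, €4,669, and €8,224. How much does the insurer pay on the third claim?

Claim 1 (€250): fully absorbed by the deductible. Patient owes €250 (running OOP €250). Plan pays €250 − €250 = €0.
Claim 2 (€4,669): €2,559 finishes the deductible; €2,110 goes to coinsurance; coinsurance €2,110 × 40% = €844. Patient pays €3,403; OOP now €3,653. Plan pays €4,669 − €3,403 = €1,266.
Claim 3 (€8,224): 40% coinsurance on €8,224 = €3,289.60. Cost to patient: €3,289.60. OOP to date €6,942.60. Insurer: €8,224 − €3,289.60 = €4,934.40.

€4,934.40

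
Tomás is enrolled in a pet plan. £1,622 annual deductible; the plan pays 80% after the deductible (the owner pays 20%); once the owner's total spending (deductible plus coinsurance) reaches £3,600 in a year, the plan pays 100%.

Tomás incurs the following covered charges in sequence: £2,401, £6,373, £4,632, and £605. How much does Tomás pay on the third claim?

Bill 1, £2,401: £1,622 to deductible, leaving £779; owner's 20% is £155.80. Cost to owner: £1,777.80. OOP to date £1,777.80.
Bill 2, £6,373: 20% coinsurance on £6,373 = £1,274.60. Cost to owner: £1,274.60. OOP to date £3,052.40.
Bill 3, £4,632: deductible met; 20% of £4,632 = £926.40. That would push OOP to £3,978.80, over the £3,600 cap, so owner pays £3,600 − £3,052.40 = £547.60.

£547.60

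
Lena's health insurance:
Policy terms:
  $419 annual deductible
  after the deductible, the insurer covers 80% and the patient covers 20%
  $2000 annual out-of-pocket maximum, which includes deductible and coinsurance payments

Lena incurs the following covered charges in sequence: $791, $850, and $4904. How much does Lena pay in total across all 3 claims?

Claim 1 — $791: $419 finishes the deductible; $372 goes to coinsurance; coinsurance $372 × 20% = $74.40. Patient owes $493.40 (running OOP $493.40).
Claim 2 — $850: deductible already satisfied, so patient's share is 20% × $850 = $170. Patient pays $170; OOP now $663.40.
Claim 3 — $4904: 20% coinsurance on $4904 = $980.80. Patient pays $980.80; OOP now $1644.20.
Total paid by the patient: $493.40 + $170 + $980.80 = $1644.20.

$1644.20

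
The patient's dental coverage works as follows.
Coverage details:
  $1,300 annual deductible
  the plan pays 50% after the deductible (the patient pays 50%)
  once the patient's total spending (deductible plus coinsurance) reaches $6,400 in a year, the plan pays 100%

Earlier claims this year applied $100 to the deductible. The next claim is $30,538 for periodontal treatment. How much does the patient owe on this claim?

Remaining deductible: $1,300 − $100 = $1,200.
The remaining $29,338 (= $30,538 − $1,200) moves to coinsurance.
50% of $29,338 = $14,669 falls to the patient.
That puts the patient's cost at $1,200 + $14,669 = $15,869 before any cap.
Adding $15,869 to the $100 already spent would give $15,969, which exceeds the $6,400 cap; the patient pays just $6,400 − $100 = $6,300.

$6,300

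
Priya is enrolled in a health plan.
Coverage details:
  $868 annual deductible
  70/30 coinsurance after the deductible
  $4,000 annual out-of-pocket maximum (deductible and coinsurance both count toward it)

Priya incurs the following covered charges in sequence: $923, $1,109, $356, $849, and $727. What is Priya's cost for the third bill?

$106.80

Claim 1 ($923): $868 to deductible, leaving $55; patient's 30% is $16.50. Cost to patient: $884.50. OOP to date $884.50.
Claim 2 ($1,109): 30% coinsurance on $1,109 = $332.70. Patient owes $332.70 (running OOP $1,217.20).
Claim 3 ($356): 30% coinsurance on $356 = $106.80. Cost to patient: $106.80. OOP to date $1,324.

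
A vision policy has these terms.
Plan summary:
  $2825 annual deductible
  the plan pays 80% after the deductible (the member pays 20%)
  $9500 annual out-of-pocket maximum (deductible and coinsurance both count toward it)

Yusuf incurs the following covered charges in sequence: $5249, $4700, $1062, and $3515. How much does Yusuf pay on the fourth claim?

#1 ($5249): $2825 finishes the deductible; $2424 goes to coinsurance; 20% of $2424 = $484.80. Member pays $3309.80; OOP now $3309.80.
#2 ($4700): deductible already satisfied, so member's share is 20% × $4700 = $940. Member pays $940; OOP now $4249.80.
#3 ($1062): 20% coinsurance on $1062 = $212.40. Member pays $212.40; OOP now $4462.20.
#4 ($3515): 20% coinsurance on $3515 = $703. Member owes $703 (running OOP $5165.20).

$703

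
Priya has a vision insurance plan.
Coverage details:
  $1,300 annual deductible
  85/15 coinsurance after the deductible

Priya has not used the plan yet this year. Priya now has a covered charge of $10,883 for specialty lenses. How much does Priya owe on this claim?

Deductible not yet touched, so the first $1,300 of the bill goes to the deductible.
That leaves $10,883 − $1,300 = $9,583 for coinsurance.
Member's 15% share of $9,583 is $1,437.45.
That puts the member's cost at $1,300 + $1,437.45 = $2,737.45.

$2,737.45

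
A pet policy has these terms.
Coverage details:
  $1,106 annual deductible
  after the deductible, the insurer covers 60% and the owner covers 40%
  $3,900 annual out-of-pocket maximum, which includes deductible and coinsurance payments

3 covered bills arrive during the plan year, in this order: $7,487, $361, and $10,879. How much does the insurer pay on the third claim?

$10,781.80

Claim 1 ($7,487): deductible takes $1,106, $6,381 remains; coinsurance $6,381 × 40% = $2,552.40. Cost to owner: $3,658.40. OOP to date $3,658.40. Plan pays $7,487 − $3,658.40 = $3,828.60.
Claim 2 ($361): deductible already satisfied, so owner's share is 40% × $361 = $144.40. Cost to owner: $144.40. OOP to date $3,802.80. Insurer: $361 − $144.40 = $216.60.
Claim 3 ($10,879): deductible already satisfied, so owner's share is 40% × $10,879 = $4,351.60. Adding that to $3,802.80 gives $8,154.40, past the $3,900 cap; owner pays only $3,900 − $3,802.80 = $97.20. Plan pays $10,879 − $97.20 = $10,781.80.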